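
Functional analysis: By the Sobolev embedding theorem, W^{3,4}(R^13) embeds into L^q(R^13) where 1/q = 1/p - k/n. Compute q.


Using the Sobolev embedding formula: 1/q = 1/p - k/n
1/q = 1/4 - 3/13 = 1/52
q = 1/(1/52) = 52

52.0000


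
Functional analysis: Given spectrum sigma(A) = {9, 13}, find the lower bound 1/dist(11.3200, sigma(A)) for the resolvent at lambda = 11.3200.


dist(11.3200, {9, 13}) = min(|11.3200 - 9|, |11.3200 - 13|)
= min(2.3200, 1.6800) = 1.6800
Resolvent bound = 1/1.6800 = 0.5952

0.5952


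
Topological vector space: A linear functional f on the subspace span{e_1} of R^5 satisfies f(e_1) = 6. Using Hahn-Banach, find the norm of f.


The norm of f is given by ||f|| = sup_{||x||=1} |f(x)|.
On span{e_1}, ||e_1|| = 1, so ||f|| = |f(e_1)| / ||e_1||
= |6| / 1 = 6.0000

6.0000


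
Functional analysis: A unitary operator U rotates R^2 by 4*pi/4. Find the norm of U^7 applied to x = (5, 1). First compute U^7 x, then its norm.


U is a rotation by theta = 4*pi/4
U^7 = rotation by 7*theta = 28*pi/4 = 4*pi/4 (mod 2*pi)
cos(4*pi/4) = -1.0000, sin(4*pi/4) = 0.0000
U^7 x = (-1.0000 * 5 - 0.0000 * 1, 0.0000 * 5 + -1.0000 * 1)
= (-5.0000, -1.0000)
||U^7 x|| = sqrt((-5.0000)^2 + (-1.0000)^2) = sqrt(26.0000) = 5.0990

5.0990


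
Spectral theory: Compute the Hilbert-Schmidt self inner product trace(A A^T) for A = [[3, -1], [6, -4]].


trace(A * A^T) = sum of squares of all entries
= 3^2 + (-1)^2 + 6^2 + (-4)^2
= 9 + 1 + 36 + 16
= 62

62


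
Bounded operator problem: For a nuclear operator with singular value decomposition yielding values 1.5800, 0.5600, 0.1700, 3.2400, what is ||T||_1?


The nuclear norm is the sum of all singular values.
||T||_1 = 1.5800 + 0.5600 + 0.1700 + 3.2400
= 5.5500

5.5500


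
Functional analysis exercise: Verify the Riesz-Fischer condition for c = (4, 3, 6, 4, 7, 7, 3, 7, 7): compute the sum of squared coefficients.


sum |c_n|^2 = 4^2 + 3^2 + 6^2 + 4^2 + 7^2 + 7^2 + 3^2 + 7^2 + 7^2
= 16 + 9 + 36 + 16 + 49 + 49 + 9 + 49 + 49
= 282

282


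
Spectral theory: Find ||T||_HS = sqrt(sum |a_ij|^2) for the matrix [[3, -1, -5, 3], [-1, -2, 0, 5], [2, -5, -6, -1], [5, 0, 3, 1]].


The Hilbert-Schmidt norm is sqrt(sum of squares of all entries).
Sum of squares = 3^2 + (-1)^2 + (-5)^2 + 3^2 + (-1)^2 + (-2)^2 + 0^2 + 5^2 + 2^2 + (-5)^2 + (-6)^2 + (-1)^2 + 5^2 + 0^2 + 3^2 + 1^2
= 9 + 1 + 25 + 9 + 1 + 4 + 0 + 25 + 4 + 25 + 36 + 1 + 25 + 0 + 9 + 1 = 175
||T||_HS = sqrt(175) = 13.2288

13.2288


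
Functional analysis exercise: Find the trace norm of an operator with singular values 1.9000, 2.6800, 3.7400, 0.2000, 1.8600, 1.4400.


The nuclear norm is the sum of all singular values.
||T||_1 = 1.9000 + 2.6800 + 3.7400 + 0.2000 + 1.8600 + 1.4400
= 11.8200

11.8200


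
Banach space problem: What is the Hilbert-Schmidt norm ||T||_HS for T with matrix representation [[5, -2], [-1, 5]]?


The Hilbert-Schmidt norm is sqrt(sum of squares of all entries).
Sum of squares = 5^2 + (-2)^2 + (-1)^2 + 5^2
= 25 + 4 + 1 + 25 = 55
||T||_HS = sqrt(55) = 7.4162

7.4162


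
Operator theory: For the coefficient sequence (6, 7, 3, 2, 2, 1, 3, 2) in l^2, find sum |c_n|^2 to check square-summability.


sum |c_n|^2 = 6^2 + 7^2 + 3^2 + 2^2 + 2^2 + 1^2 + 3^2 + 2^2
= 36 + 49 + 9 + 4 + 4 + 1 + 9 + 4
= 116

116


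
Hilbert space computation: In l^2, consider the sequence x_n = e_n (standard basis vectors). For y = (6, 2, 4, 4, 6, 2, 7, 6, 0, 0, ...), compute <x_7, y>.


x_7 = e_7 is the standard basis vector with 1 in position 7.
<x_7, y> = y_7 = 7
As n -> infinity, <x_n, y> -> 0, confirming weak convergence of (x_n) to 0.

7


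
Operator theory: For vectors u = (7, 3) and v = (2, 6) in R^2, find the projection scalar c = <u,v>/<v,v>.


Computing <u,v> = 7*2 + 3*6 = 32
Computing <v,v> = 2^2 + 6^2 = 40
Projection coefficient = 32/40 = 0.8000

0.8000


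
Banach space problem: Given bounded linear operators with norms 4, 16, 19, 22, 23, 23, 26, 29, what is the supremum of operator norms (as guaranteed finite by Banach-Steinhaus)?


By the Uniform Boundedness Principle, the supremum of norms is finite.
sup_k ||T_k|| = max(4, 16, 19, 22, 23, 23, 26, 29) = 29

29


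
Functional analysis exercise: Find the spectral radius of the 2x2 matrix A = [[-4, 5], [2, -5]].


For a 2x2 matrix, eigenvalues satisfy lambda^2 - (trace)*lambda + det = 0
trace = -4 + -5 = -9
det = -4*-5 - 5*2 = 10
discriminant = (-9)^2 - 4*(10) = 41
spectral radius = max |eigenvalue| = 7.7016

7.7016


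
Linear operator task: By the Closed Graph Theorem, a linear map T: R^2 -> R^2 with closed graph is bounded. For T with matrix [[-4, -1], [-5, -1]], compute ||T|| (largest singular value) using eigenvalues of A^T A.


A^T A = [[41, 9], [9, 2]]
trace(A^T A) = 43, det(A^T A) = 1
discriminant = 43^2 - 4*1 = 1845
Largest eigenvalue of A^T A = (trace + sqrt(disc))/2 = 42.9767
||T|| = sqrt(42.9767) = 6.5557

6.5557


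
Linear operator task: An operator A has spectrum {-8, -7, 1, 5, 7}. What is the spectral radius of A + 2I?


Spectrum of A + 2I = {-6, -5, 3, 7, 9}
Spectral radius = max |lambda| over the shifted spectrum
= max(6, 5, 3, 7, 9) = 9

9


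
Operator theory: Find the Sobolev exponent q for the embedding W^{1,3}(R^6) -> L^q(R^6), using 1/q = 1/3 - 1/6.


Using the Sobolev embedding formula: 1/q = 1/p - k/n
1/q = 1/3 - 1/6 = 1/6
q = 1/(1/6) = 6

6.0000


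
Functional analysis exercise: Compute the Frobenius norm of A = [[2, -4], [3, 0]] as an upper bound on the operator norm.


||A||_F^2 = sum a_ij^2
= 2^2 + (-4)^2 + 3^2 + 0^2
= 4 + 16 + 9 + 0 = 29
||A||_F = sqrt(29) = 5.3852

5.3852


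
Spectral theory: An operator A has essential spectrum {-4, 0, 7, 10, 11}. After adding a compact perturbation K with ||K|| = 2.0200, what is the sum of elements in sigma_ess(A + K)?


By Weyl's theorem, the essential spectrum is invariant under compact perturbations.
sigma_ess(A + K) = sigma_ess(A) = {-4, 0, 7, 10, 11}
Sum = -4 + 0 + 7 + 10 + 11 = 24

24


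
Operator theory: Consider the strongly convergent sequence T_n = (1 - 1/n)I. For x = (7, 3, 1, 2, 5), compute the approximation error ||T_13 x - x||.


T_13 x - x = (1 - 1/13)x - x = -x/13
||x|| = sqrt(88) = 9.3808
||T_13 x - x|| = ||x||/13 = 9.3808/13 = 0.7216

0.7216


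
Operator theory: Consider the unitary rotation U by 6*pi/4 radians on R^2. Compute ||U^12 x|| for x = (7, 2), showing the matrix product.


U is a rotation by theta = 6*pi/4
U^12 = rotation by 12*theta = 72*pi/4 = 0*pi/4 (mod 2*pi)
cos(0*pi/4) = 1.0000, sin(0*pi/4) = 0.0000
U^12 x = (1.0000 * 7 - 0.0000 * 2, 0.0000 * 7 + 1.0000 * 2)
= (7.0000, 2.0000)
||U^12 x|| = sqrt(7.0000^2 + 2.0000^2) = sqrt(53.0000) = 7.2801

7.2801


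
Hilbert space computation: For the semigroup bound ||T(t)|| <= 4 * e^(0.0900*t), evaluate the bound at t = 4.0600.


||T(4.0600)|| <= 4 * exp(0.0900 * 4.0600)
= 4 * exp(0.3654)
= 4 * 1.4411
= 5.7644

5.7644


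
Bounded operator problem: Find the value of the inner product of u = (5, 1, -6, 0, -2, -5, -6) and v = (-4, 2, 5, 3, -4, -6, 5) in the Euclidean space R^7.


Computing the standard inner product <u, v> = sum u_i * v_i
= 5*-4 + 1*2 + -6*5 + 0*3 + -2*-4 + -5*-6 + -6*5
= -20 + 2 + -30 + 0 + 8 + 30 + -30
= -40

-40


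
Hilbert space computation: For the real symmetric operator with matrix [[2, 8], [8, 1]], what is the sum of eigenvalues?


For a self-adjoint (symmetric) matrix, the eigenvalues are real.
The sum of eigenvalues equals the trace of the matrix.
trace = 2 + 1 = 3

3


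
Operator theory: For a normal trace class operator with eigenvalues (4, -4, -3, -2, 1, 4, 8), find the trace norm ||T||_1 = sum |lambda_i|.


For a normal operator, singular values equal |eigenvalues|.
Trace norm = sum |lambda_i| = 4 + 4 + 3 + 2 + 1 + 4 + 8
= 26

26


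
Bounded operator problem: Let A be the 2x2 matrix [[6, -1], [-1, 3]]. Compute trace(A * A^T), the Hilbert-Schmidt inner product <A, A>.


trace(A * A^T) = sum of squares of all entries
= 6^2 + (-1)^2 + (-1)^2 + 3^2
= 36 + 1 + 1 + 9
= 47

47


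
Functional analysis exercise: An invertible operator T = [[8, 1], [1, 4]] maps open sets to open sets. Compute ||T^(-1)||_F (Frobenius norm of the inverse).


det(T) = 8*4 - 1*1 = 31
T^(-1) = (1/31) * [[4, -1], [-1, 8]] = [[0.1290, -0.0323], [-0.0323, 0.2581]]
||T^(-1)||_F^2 = 0.1290^2 + (-0.0323)^2 + (-0.0323)^2 + 0.2581^2 = 0.0853
||T^(-1)||_F = sqrt(0.0853) = 0.2921

0.2921


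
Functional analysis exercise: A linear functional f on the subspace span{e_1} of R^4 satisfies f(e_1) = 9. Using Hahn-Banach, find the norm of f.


The norm of f is given by ||f|| = sup_{||x||=1} |f(x)|.
On span{e_1}, ||e_1|| = 1, so ||f|| = |f(e_1)| / ||e_1||
= |9| / 1 = 9.0000

9.0000


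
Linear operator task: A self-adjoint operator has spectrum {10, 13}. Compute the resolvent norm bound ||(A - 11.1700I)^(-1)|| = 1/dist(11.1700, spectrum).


dist(11.1700, {10, 13}) = min(|11.1700 - 10|, |11.1700 - 13|)
= min(1.1700, 1.8300) = 1.1700
Resolvent bound = 1/1.1700 = 0.8547

0.8547


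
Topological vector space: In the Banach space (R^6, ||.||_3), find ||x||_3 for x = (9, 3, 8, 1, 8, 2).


The l^3 norm = (sum |x_i|^3)^(1/3)
Sum of 3th powers = 729 + 27 + 512 + 1 + 512 + 8 = 1789
||x||_3 = (1789)^(1/3) = 12.1396

12.1396


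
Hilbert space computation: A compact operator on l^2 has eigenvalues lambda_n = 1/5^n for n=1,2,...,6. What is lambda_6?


The eigenvalue formula gives lambda_6 = 1/5^6
= 1/15625
= 6.4000e-05

6.4000e-05


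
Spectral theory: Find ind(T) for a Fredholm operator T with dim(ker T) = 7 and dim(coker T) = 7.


The Fredholm index is defined as ind(T) = dim(ker T) - dim(coker T)
= 7 - 7
= 0

0


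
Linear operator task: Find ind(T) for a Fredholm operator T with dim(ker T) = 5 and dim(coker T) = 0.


The Fredholm index is defined as ind(T) = dim(ker T) - dim(coker T)
= 5 - 0
= 5

5


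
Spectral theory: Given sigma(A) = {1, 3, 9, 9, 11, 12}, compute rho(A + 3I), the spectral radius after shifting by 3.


Spectrum of A + 3I = {4, 6, 12, 12, 14, 15}
Spectral radius = max |lambda| over the shifted spectrum
= max(4, 6, 12, 12, 14, 15) = 15

15


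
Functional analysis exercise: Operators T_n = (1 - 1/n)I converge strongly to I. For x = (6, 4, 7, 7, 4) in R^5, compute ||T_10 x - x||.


T_10 x - x = (1 - 1/10)x - x = -x/10
||x|| = sqrt(166) = 12.8841
||T_10 x - x|| = ||x||/10 = 12.8841/10 = 1.2884

1.2884


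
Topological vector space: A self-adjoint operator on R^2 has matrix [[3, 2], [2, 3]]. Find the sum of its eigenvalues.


For a self-adjoint (symmetric) matrix, the eigenvalues are real.
The sum of eigenvalues equals the trace of the matrix.
trace = 3 + 3 = 6

6


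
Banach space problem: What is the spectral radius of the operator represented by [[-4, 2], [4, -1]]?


For a 2x2 matrix, eigenvalues satisfy lambda^2 - (trace)*lambda + det = 0
trace = -4 + -1 = -5
det = -4*-1 - 2*4 = -4
discriminant = (-5)^2 - 4*(-4) = 41
spectral radius = max |eigenvalue| = 5.7016

5.7016


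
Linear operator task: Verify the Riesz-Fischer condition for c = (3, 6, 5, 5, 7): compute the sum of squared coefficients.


sum |c_n|^2 = 3^2 + 6^2 + 5^2 + 5^2 + 7^2
= 9 + 36 + 25 + 25 + 49
= 144

144


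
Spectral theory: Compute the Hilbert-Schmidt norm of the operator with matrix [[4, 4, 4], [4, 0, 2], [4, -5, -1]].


The Hilbert-Schmidt norm is sqrt(sum of squares of all entries).
Sum of squares = 4^2 + 4^2 + 4^2 + 4^2 + 0^2 + 2^2 + 4^2 + (-5)^2 + (-1)^2
= 16 + 16 + 16 + 16 + 0 + 4 + 16 + 25 + 1 = 110
||T||_HS = sqrt(110) = 10.4881

10.4881


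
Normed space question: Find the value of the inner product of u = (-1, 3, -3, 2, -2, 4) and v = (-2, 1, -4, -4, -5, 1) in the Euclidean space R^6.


Computing the standard inner product <u, v> = sum u_i * v_i
= -1*-2 + 3*1 + -3*-4 + 2*-4 + -2*-5 + 4*1
= 2 + 3 + 12 + -8 + 10 + 4
= 23

23


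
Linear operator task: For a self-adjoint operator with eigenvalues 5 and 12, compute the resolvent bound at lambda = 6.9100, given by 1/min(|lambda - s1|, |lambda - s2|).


dist(6.9100, {5, 12}) = min(|6.9100 - 5|, |6.9100 - 12|)
= min(1.9100, 5.0900) = 1.9100
Resolvent bound = 1/1.9100 = 0.5236

0.5236


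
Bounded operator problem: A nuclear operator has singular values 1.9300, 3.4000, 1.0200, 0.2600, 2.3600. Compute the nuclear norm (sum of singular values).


The nuclear norm is the sum of all singular values.
||T||_1 = 1.9300 + 3.4000 + 1.0200 + 0.2600 + 2.3600
= 8.9700

8.9700


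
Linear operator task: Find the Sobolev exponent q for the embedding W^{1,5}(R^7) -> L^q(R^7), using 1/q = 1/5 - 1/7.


Using the Sobolev embedding formula: 1/q = 1/p - k/n
1/q = 1/5 - 1/7 = 2/35
q = 1/(2/35) = 35/2 = 17.5000

17.5000


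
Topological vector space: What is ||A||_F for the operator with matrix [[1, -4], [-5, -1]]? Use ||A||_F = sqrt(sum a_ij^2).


||A||_F^2 = sum a_ij^2
= 1^2 + (-4)^2 + (-5)^2 + (-1)^2
= 1 + 16 + 25 + 1 = 43
||A||_F = sqrt(43) = 6.5574

6.5574


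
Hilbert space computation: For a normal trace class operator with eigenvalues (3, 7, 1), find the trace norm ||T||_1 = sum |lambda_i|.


For a normal operator, singular values equal |eigenvalues|.
Trace norm = sum |lambda_i| = 3 + 7 + 1
= 11

11


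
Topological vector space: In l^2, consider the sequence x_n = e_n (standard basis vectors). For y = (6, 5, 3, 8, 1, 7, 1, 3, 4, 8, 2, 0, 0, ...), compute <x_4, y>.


x_4 = e_4 is the standard basis vector with 1 in position 4.
<x_4, y> = y_4 = 8
As n -> infinity, <x_n, y> -> 0, confirming weak convergence of (x_n) to 0.

8


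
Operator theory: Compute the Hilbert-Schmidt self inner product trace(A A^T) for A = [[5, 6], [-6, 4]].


trace(A * A^T) = sum of squares of all entries
= 5^2 + 6^2 + (-6)^2 + 4^2
= 25 + 36 + 36 + 16
= 113

113


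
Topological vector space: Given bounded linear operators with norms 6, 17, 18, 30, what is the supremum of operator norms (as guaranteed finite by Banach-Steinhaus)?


By the Uniform Boundedness Principle, the supremum of norms is finite.
sup_k ||T_k|| = max(6, 17, 18, 30) = 30

30


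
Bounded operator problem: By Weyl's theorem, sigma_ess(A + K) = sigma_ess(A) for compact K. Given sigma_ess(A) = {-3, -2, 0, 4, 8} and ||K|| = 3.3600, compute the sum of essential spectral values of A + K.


By Weyl's theorem, the essential spectrum is invariant under compact perturbations.
sigma_ess(A + K) = sigma_ess(A) = {-3, -2, 0, 4, 8}
Sum = -3 + -2 + 0 + 4 + 8 = 7

7


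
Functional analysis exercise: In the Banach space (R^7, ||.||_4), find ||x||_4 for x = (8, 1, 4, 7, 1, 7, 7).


The l^4 norm = (sum |x_i|^4)^(1/4)
Sum of 4th powers = 4096 + 1 + 256 + 2401 + 1 + 2401 + 2401 = 11557
||x||_4 = (11557)^(1/4) = 10.3684

10.3684


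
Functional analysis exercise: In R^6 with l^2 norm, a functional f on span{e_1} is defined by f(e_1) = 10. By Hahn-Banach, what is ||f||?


The norm of f is given by ||f|| = sup_{||x||=1} |f(x)|.
On span{e_1}, ||e_1|| = 1, so ||f|| = |f(e_1)| / ||e_1||
= |10| / 1 = 10.0000

10.0000


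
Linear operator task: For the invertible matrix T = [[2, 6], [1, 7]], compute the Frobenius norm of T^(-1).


det(T) = 2*7 - 6*1 = 8
T^(-1) = (1/8) * [[7, -6], [-1, 2]] = [[0.8750, -0.7500], [-0.1250, 0.2500]]
||T^(-1)||_F^2 = 0.8750^2 + (-0.7500)^2 + (-0.1250)^2 + 0.2500^2 = 1.4062
||T^(-1)||_F = sqrt(1.4062) = 1.1859

1.1859


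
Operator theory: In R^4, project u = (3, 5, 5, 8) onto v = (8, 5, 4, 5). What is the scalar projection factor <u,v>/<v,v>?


Computing <u,v> = 3*8 + 5*5 + 5*4 + 8*5 = 109
Computing <v,v> = 8^2 + 5^2 + 4^2 + 5^2 = 130
Projection coefficient = 109/130 = 0.8385

0.8385


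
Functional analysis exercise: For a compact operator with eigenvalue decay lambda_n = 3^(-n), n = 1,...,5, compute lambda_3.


The eigenvalue formula gives lambda_3 = 1/3^3
= 1/27
= 0.0370

0.0370


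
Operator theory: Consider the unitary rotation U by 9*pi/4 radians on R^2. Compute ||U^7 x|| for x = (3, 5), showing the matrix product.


U is a rotation by theta = 9*pi/4
U^7 = rotation by 7*theta = 63*pi/4 = 7*pi/4 (mod 2*pi)
cos(7*pi/4) = 0.7071, sin(7*pi/4) = -0.7071
U^7 x = (0.7071 * 3 - -0.7071 * 5, -0.7071 * 3 + 0.7071 * 5)
= (5.6569, 1.4142)
||U^7 x|| = sqrt(5.6569^2 + 1.4142^2) = sqrt(34.0000) = 5.8310

5.8310


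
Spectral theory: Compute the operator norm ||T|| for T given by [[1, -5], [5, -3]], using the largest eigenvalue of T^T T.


A^T A = [[26, -20], [-20, 34]]
trace(A^T A) = 60, det(A^T A) = 484
discriminant = 60^2 - 4*484 = 1664
Largest eigenvalue of A^T A = (trace + sqrt(disc))/2 = 50.3961
||T|| = sqrt(50.3961) = 7.0990

7.0990


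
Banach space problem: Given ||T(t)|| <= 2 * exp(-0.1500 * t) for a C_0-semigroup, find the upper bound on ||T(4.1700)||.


||T(4.1700)|| <= 2 * exp(-0.1500 * 4.1700)
= 2 * exp(-0.6255)
= 2 * 0.5350
= 1.0700

1.0700


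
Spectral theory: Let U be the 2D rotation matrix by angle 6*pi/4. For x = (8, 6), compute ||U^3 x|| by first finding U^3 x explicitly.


U is a rotation by theta = 6*pi/4
U^3 = rotation by 3*theta = 18*pi/4 = 2*pi/4 (mod 2*pi)
cos(2*pi/4) = 0.0000, sin(2*pi/4) = 1.0000
U^3 x = (0.0000 * 8 - 1.0000 * 6, 1.0000 * 8 + 0.0000 * 6)
= (-6.0000, 8.0000)
||U^3 x|| = sqrt((-6.0000)^2 + 8.0000^2) = sqrt(100.0000) = 10.0000

10.0000


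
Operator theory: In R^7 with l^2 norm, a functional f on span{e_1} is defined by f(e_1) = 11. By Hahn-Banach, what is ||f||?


The norm of f is given by ||f|| = sup_{||x||=1} |f(x)|.
On span{e_1}, ||e_1|| = 1, so ||f|| = |f(e_1)| / ||e_1||
= |11| / 1 = 11.0000

11.0000


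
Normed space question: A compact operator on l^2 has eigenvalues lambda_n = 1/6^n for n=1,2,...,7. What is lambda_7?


The eigenvalue formula gives lambda_7 = 1/6^7
= 1/279936
= 3.5722e-06

3.5722e-06


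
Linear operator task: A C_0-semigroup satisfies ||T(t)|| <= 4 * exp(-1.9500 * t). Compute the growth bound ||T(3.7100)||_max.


||T(3.7100)|| <= 4 * exp(-1.9500 * 3.7100)
= 4 * exp(-7.2345)
= 4 * 7.2127e-04
= 0.0029

0.0029


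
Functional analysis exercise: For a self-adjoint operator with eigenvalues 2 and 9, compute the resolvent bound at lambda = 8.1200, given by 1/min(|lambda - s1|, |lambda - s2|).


dist(8.1200, {2, 9}) = min(|8.1200 - 2|, |8.1200 - 9|)
= min(6.1200, 0.8800) = 0.8800
Resolvent bound = 1/0.8800 = 1.1364

1.1364


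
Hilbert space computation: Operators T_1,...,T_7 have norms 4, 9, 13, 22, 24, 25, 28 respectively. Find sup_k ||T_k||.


By the Uniform Boundedness Principle, the supremum of norms is finite.
sup_k ||T_k|| = max(4, 9, 13, 22, 24, 25, 28) = 28

28


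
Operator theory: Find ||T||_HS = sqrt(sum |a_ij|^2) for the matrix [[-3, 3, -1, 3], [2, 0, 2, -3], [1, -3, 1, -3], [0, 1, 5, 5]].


The Hilbert-Schmidt norm is sqrt(sum of squares of all entries).
Sum of squares = (-3)^2 + 3^2 + (-1)^2 + 3^2 + 2^2 + 0^2 + 2^2 + (-3)^2 + 1^2 + (-3)^2 + 1^2 + (-3)^2 + 0^2 + 1^2 + 5^2 + 5^2
= 9 + 9 + 1 + 9 + 4 + 0 + 4 + 9 + 1 + 9 + 1 + 9 + 0 + 1 + 25 + 25 = 116
||T||_HS = sqrt(116) = 10.7703

10.7703


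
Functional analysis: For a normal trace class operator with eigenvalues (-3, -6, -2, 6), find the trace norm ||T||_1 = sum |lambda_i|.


For a normal operator, singular values equal |eigenvalues|.
Trace norm = sum |lambda_i| = 3 + 6 + 2 + 6
= 17

17


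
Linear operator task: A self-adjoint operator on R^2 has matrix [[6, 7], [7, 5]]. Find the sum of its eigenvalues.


For a self-adjoint (symmetric) matrix, the eigenvalues are real.
The sum of eigenvalues equals the trace of the matrix.
trace = 6 + 5 = 11

11


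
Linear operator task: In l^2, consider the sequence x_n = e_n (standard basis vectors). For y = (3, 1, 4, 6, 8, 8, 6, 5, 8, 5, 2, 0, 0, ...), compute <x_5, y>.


x_5 = e_5 is the standard basis vector with 1 in position 5.
<x_5, y> = y_5 = 8
As n -> infinity, <x_n, y> -> 0, confirming weak convergence of (x_n) to 0.

8


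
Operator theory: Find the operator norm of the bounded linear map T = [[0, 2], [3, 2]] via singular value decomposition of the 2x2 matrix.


A^T A = [[9, 6], [6, 8]]
trace(A^T A) = 17, det(A^T A) = 36
discriminant = 17^2 - 4*36 = 145
Largest eigenvalue of A^T A = (trace + sqrt(disc))/2 = 14.5208
||T|| = sqrt(14.5208) = 3.8106

3.8106


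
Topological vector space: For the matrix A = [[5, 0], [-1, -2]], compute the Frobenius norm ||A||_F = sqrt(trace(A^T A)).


||A||_F^2 = sum a_ij^2
= 5^2 + 0^2 + (-1)^2 + (-2)^2
= 25 + 0 + 1 + 4 = 30
||A||_F = sqrt(30) = 5.4772

5.4772


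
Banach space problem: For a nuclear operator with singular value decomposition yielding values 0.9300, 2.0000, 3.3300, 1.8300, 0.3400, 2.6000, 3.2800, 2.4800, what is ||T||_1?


The nuclear norm is the sum of all singular values.
||T||_1 = 0.9300 + 2.0000 + 3.3300 + 1.8300 + 0.3400 + 2.6000 + 3.2800 + 2.4800
= 16.7900

16.7900


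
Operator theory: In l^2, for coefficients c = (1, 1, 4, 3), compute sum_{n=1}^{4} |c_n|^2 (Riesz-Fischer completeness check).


sum |c_n|^2 = 1^2 + 1^2 + 4^2 + 3^2
= 1 + 1 + 16 + 9
= 27

27


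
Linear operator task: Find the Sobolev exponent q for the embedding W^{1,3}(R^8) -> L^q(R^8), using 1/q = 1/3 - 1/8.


Using the Sobolev embedding formula: 1/q = 1/p - k/n
1/q = 1/3 - 1/8 = 5/24
q = 1/(5/24) = 24/5 = 4.8000

4.8000


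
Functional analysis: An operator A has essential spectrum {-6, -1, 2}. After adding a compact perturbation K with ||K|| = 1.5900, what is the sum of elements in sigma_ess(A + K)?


By Weyl's theorem, the essential spectrum is invariant under compact perturbations.
sigma_ess(A + K) = sigma_ess(A) = {-6, -1, 2}
Sum = -6 + -1 + 2 = -5

-5


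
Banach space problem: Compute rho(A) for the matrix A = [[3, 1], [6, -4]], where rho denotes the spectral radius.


For a 2x2 matrix, eigenvalues satisfy lambda^2 - (trace)*lambda + det = 0
trace = 3 + -4 = -1
det = 3*-4 - 1*6 = -18
discriminant = (-1)^2 - 4*(-18) = 73
spectral radius = max |eigenvalue| = 4.7720

4.7720


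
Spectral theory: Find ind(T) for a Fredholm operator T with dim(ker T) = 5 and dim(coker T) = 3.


The Fredholm index is defined as ind(T) = dim(ker T) - dim(coker T)
= 5 - 3
= 2

2


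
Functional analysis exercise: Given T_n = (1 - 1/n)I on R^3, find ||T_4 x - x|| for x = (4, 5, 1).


T_4 x - x = (1 - 1/4)x - x = -x/4
||x|| = sqrt(42) = 6.4807
||T_4 x - x|| = ||x||/4 = 6.4807/4 = 1.6202

1.6202


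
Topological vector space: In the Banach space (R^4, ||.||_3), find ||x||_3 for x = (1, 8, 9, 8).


The l^3 norm = (sum |x_i|^3)^(1/3)
Sum of 3th powers = 1 + 512 + 729 + 512 = 1754
||x||_3 = (1754)^(1/3) = 12.0599

12.0599


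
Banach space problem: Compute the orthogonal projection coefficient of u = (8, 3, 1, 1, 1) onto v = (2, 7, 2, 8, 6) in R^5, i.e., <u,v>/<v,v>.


Computing <u,v> = 8*2 + 3*7 + 1*2 + 1*8 + 1*6 = 53
Computing <v,v> = 2^2 + 7^2 + 2^2 + 8^2 + 6^2 = 157
Projection coefficient = 53/157 = 0.3376

0.3376


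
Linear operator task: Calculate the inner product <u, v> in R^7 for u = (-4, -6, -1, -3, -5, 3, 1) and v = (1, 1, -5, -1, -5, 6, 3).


Computing the standard inner product <u, v> = sum u_i * v_i
= -4*1 + -6*1 + -1*-5 + -3*-1 + -5*-5 + 3*6 + 1*3
= -4 + -6 + 5 + 3 + 25 + 18 + 3
= 44

44


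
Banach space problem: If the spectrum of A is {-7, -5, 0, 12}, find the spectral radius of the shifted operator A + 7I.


Spectrum of A + 7I = {0, 2, 7, 19}
Spectral radius = max |lambda| over the shifted spectrum
= max(0, 2, 7, 19) = 19

19


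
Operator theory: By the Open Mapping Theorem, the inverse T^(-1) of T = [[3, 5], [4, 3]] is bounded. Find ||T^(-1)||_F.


det(T) = 3*3 - 5*4 = -11
T^(-1) = (1/-11) * [[3, -5], [-4, 3]] = [[-0.2727, 0.4545], [0.3636, -0.2727]]
||T^(-1)||_F^2 = (-0.2727)^2 + 0.4545^2 + 0.3636^2 + (-0.2727)^2 = 0.4876
||T^(-1)||_F = sqrt(0.4876) = 0.6983

0.6983


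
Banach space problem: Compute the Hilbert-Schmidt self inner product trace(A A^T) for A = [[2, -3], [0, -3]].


trace(A * A^T) = sum of squares of all entries
= 2^2 + (-3)^2 + 0^2 + (-3)^2
= 4 + 9 + 0 + 9
= 22

22


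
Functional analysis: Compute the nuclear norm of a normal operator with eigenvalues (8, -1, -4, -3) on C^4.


For a normal operator, singular values equal |eigenvalues|.
Trace norm = sum |lambda_i| = 8 + 1 + 4 + 3
= 16

16


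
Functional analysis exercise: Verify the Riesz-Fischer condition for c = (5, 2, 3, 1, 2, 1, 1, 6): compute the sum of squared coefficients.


sum |c_n|^2 = 5^2 + 2^2 + 3^2 + 1^2 + 2^2 + 1^2 + 1^2 + 6^2
= 25 + 4 + 9 + 1 + 4 + 1 + 1 + 36
= 81

81


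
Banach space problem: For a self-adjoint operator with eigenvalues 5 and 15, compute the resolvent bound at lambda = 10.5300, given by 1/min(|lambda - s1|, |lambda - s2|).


dist(10.5300, {5, 15}) = min(|10.5300 - 5|, |10.5300 - 15|)
= min(5.5300, 4.4700) = 4.4700
Resolvent bound = 1/4.4700 = 0.2237

0.2237


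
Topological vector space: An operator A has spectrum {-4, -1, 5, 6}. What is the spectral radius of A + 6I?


Spectrum of A + 6I = {2, 5, 11, 12}
Spectral radius = max |lambda| over the shifted spectrum
= max(2, 5, 11, 12) = 12

12


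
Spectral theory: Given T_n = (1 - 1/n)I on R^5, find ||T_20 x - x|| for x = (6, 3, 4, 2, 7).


T_20 x - x = (1 - 1/20)x - x = -x/20
||x|| = sqrt(114) = 10.6771
||T_20 x - x|| = ||x||/20 = 10.6771/20 = 0.5339

0.5339


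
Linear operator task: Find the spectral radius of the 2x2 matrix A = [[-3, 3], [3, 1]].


For a 2x2 matrix, eigenvalues satisfy lambda^2 - (trace)*lambda + det = 0
trace = -3 + 1 = -2
det = -3*1 - 3*3 = -12
discriminant = (-2)^2 - 4*(-12) = 52
spectral radius = max |eigenvalue| = 4.6056

4.6056


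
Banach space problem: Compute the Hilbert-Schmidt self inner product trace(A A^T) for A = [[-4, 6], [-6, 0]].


trace(A * A^T) = sum of squares of all entries
= (-4)^2 + 6^2 + (-6)^2 + 0^2
= 16 + 36 + 36 + 0
= 88

88


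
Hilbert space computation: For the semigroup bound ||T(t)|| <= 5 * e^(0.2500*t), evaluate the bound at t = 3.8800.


||T(3.8800)|| <= 5 * exp(0.2500 * 3.8800)
= 5 * exp(0.9700)
= 5 * 2.6379
= 13.1897

13.1897


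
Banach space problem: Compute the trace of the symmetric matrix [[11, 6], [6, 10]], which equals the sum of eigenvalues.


For a self-adjoint (symmetric) matrix, the eigenvalues are real.
The sum of eigenvalues equals the trace of the matrix.
trace = 11 + 10 = 21

21


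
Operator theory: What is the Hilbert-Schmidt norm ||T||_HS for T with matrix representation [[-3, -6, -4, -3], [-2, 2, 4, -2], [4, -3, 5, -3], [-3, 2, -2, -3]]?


The Hilbert-Schmidt norm is sqrt(sum of squares of all entries).
Sum of squares = (-3)^2 + (-6)^2 + (-4)^2 + (-3)^2 + (-2)^2 + 2^2 + 4^2 + (-2)^2 + 4^2 + (-3)^2 + 5^2 + (-3)^2 + (-3)^2 + 2^2 + (-2)^2 + (-3)^2
= 9 + 36 + 16 + 9 + 4 + 4 + 16 + 4 + 16 + 9 + 25 + 9 + 9 + 4 + 4 + 9 = 183
||T||_HS = sqrt(183) = 13.5277

13.5277


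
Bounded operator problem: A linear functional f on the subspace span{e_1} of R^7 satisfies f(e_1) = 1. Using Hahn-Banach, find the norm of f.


The norm of f is given by ||f|| = sup_{||x||=1} |f(x)|.
On span{e_1}, ||e_1|| = 1, so ||f|| = |f(e_1)| / ||e_1||
= |1| / 1 = 1.0000

1.0000


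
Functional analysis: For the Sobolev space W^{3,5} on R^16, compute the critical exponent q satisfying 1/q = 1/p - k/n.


Using the Sobolev embedding formula: 1/q = 1/p - k/n
1/q = 1/5 - 3/16 = 1/80
q = 1/(1/80) = 80

80.0000


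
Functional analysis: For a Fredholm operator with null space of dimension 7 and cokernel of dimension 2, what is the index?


The Fredholm index is defined as ind(T) = dim(ker T) - dim(coker T)
= 7 - 2
= 5

5


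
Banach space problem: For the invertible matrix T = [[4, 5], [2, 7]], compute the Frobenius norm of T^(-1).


det(T) = 4*7 - 5*2 = 18
T^(-1) = (1/18) * [[7, -5], [-2, 4]] = [[0.3889, -0.2778], [-0.1111, 0.2222]]
||T^(-1)||_F^2 = 0.3889^2 + (-0.2778)^2 + (-0.1111)^2 + 0.2222^2 = 0.2901
||T^(-1)||_F = sqrt(0.2901) = 0.5386

0.5386


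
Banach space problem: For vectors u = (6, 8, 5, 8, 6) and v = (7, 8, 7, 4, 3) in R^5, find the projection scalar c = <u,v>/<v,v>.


Computing <u,v> = 6*7 + 8*8 + 5*7 + 8*4 + 6*3 = 191
Computing <v,v> = 7^2 + 8^2 + 7^2 + 4^2 + 3^2 = 187
Projection coefficient = 191/187 = 1.0214

1.0214


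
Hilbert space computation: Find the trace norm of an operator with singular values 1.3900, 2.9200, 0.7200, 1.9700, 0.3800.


The nuclear norm is the sum of all singular values.
||T||_1 = 1.3900 + 2.9200 + 0.7200 + 1.9700 + 0.3800
= 7.3800

7.3800


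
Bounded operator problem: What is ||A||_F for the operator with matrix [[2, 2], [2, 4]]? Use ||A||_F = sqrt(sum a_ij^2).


||A||_F^2 = sum a_ij^2
= 2^2 + 2^2 + 2^2 + 4^2
= 4 + 4 + 4 + 16 = 28
||A||_F = sqrt(28) = 5.2915

5.2915


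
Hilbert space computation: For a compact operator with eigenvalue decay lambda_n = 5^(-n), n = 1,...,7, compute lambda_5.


The eigenvalue formula gives lambda_5 = 1/5^5
= 1/3125
= 3.2000e-04

3.2000e-04


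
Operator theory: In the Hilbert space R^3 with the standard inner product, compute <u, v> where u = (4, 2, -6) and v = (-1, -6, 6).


Computing the standard inner product <u, v> = sum u_i * v_i
= 4*-1 + 2*-6 + -6*6
= -4 + -12 + -36
= -52

-52


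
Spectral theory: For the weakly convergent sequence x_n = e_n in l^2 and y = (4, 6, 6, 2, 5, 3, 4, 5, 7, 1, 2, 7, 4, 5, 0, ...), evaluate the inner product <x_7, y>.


x_7 = e_7 is the standard basis vector with 1 in position 7.
<x_7, y> = y_7 = 4
As n -> infinity, <x_n, y> -> 0, confirming weak convergence of (x_n) to 0.

4


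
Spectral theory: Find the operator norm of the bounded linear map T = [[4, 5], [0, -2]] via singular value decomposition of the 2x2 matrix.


A^T A = [[16, 20], [20, 29]]
trace(A^T A) = 45, det(A^T A) = 64
discriminant = 45^2 - 4*64 = 1769
Largest eigenvalue of A^T A = (trace + sqrt(disc))/2 = 43.5297
||T|| = sqrt(43.5297) = 6.5977

6.5977


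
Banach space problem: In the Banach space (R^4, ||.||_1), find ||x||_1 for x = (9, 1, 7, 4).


The l^1 norm equals the sum of absolute values of all components.
||x||_1 = 9 + 1 + 7 + 4
= 21

21.0000


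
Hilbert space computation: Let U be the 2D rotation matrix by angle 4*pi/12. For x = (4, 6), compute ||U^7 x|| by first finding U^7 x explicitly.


U is a rotation by theta = 4*pi/12
U^7 = rotation by 7*theta = 28*pi/12 = 4*pi/12 (mod 2*pi)
cos(4*pi/12) = 0.5000, sin(4*pi/12) = 0.8660
U^7 x = (0.5000 * 4 - 0.8660 * 6, 0.8660 * 4 + 0.5000 * 6)
= (-3.1962, 6.4641)
||U^7 x|| = sqrt((-3.1962)^2 + 6.4641^2) = sqrt(52.0000) = 7.2111

7.2111


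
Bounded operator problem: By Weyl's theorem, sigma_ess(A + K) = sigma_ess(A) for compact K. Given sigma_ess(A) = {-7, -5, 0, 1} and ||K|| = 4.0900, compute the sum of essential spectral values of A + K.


By Weyl's theorem, the essential spectrum is invariant under compact perturbations.
sigma_ess(A + K) = sigma_ess(A) = {-7, -5, 0, 1}
Sum = -7 + -5 + 0 + 1 = -11

-11


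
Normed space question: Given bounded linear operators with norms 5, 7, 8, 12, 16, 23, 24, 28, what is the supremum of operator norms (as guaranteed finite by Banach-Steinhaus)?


By the Uniform Boundedness Principle, the supremum of norms is finite.
sup_k ||T_k|| = max(5, 7, 8, 12, 16, 23, 24, 28) = 28

28


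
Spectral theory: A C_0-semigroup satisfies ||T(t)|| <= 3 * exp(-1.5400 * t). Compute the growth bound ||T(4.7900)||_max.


||T(4.7900)|| <= 3 * exp(-1.5400 * 4.7900)
= 3 * exp(-7.3766)
= 3 * 6.2572e-04
= 0.0019

0.0019


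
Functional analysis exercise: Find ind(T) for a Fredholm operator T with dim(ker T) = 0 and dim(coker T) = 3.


The Fredholm index is defined as ind(T) = dim(ker T) - dim(coker T)
= 0 - 3
= -3

-3


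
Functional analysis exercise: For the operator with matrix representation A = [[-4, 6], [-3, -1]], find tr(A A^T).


trace(A * A^T) = sum of squares of all entries
= (-4)^2 + 6^2 + (-3)^2 + (-1)^2
= 16 + 36 + 9 + 1
= 62

62


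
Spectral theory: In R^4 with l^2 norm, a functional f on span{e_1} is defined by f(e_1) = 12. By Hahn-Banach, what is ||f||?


The norm of f is given by ||f|| = sup_{||x||=1} |f(x)|.
On span{e_1}, ||e_1|| = 1, so ||f|| = |f(e_1)| / ||e_1||
= |12| / 1 = 12.0000

12.0000


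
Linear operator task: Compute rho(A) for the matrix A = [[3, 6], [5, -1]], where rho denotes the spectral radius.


For a 2x2 matrix, eigenvalues satisfy lambda^2 - (trace)*lambda + det = 0
trace = 3 + -1 = 2
det = 3*-1 - 6*5 = -33
discriminant = 2^2 - 4*(-33) = 136
spectral radius = max |eigenvalue| = 6.8310

6.8310


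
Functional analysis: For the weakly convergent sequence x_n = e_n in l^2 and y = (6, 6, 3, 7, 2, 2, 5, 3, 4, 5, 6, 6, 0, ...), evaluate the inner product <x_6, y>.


x_6 = e_6 is the standard basis vector with 1 in position 6.
<x_6, y> = y_6 = 2
As n -> infinity, <x_n, y> -> 0, confirming weak convergence of (x_n) to 0.

2


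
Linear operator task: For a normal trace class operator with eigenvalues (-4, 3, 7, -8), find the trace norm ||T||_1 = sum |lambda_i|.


For a normal operator, singular values equal |eigenvalues|.
Trace norm = sum |lambda_i| = 4 + 3 + 7 + 8
= 22

22


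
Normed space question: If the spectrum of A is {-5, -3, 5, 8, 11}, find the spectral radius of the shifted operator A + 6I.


Spectrum of A + 6I = {1, 3, 11, 14, 17}
Spectral radius = max |lambda| over the shifted spectrum
= max(1, 3, 11, 14, 17) = 17

17


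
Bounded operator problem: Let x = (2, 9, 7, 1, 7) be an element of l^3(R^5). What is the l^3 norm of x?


The l^3 norm = (sum |x_i|^3)^(1/3)
Sum of 3th powers = 8 + 729 + 343 + 1 + 343 = 1424
||x||_3 = (1424)^(1/3) = 11.2505

11.2505


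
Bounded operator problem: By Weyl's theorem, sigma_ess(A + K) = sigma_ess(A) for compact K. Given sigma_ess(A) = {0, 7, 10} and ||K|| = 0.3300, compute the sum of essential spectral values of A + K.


By Weyl's theorem, the essential spectrum is invariant under compact perturbations.
sigma_ess(A + K) = sigma_ess(A) = {0, 7, 10}
Sum = 0 + 7 + 10 = 17

17


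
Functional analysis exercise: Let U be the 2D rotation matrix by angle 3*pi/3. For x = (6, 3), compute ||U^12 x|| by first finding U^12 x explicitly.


U is a rotation by theta = 3*pi/3
U^12 = rotation by 12*theta = 36*pi/3 = 0*pi/3 (mod 2*pi)
cos(0*pi/3) = 1.0000, sin(0*pi/3) = 0.0000
U^12 x = (1.0000 * 6 - 0.0000 * 3, 0.0000 * 6 + 1.0000 * 3)
= (6.0000, 3.0000)
||U^12 x|| = sqrt(6.0000^2 + 3.0000^2) = sqrt(45.0000) = 6.7082

6.7082


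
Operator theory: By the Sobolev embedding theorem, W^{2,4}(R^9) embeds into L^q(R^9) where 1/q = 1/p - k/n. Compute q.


Using the Sobolev embedding formula: 1/q = 1/p - k/n
1/q = 1/4 - 2/9 = 1/36
q = 1/(1/36) = 36

36.0000


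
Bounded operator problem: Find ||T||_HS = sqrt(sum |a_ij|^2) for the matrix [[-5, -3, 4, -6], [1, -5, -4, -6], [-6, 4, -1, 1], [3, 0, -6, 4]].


The Hilbert-Schmidt norm is sqrt(sum of squares of all entries).
Sum of squares = (-5)^2 + (-3)^2 + 4^2 + (-6)^2 + 1^2 + (-5)^2 + (-4)^2 + (-6)^2 + (-6)^2 + 4^2 + (-1)^2 + 1^2 + 3^2 + 0^2 + (-6)^2 + 4^2
= 25 + 9 + 16 + 36 + 1 + 25 + 16 + 36 + 36 + 16 + 1 + 1 + 9 + 0 + 36 + 16 = 279
||T||_HS = sqrt(279) = 16.7033

16.7033


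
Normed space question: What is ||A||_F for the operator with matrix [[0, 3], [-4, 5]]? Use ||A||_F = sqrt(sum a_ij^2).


||A||_F^2 = sum a_ij^2
= 0^2 + 3^2 + (-4)^2 + 5^2
= 0 + 9 + 16 + 25 = 50
||A||_F = sqrt(50) = 7.0711

7.0711


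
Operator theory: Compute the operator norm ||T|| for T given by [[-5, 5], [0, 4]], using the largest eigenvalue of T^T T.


A^T A = [[25, -25], [-25, 41]]
trace(A^T A) = 66, det(A^T A) = 400
discriminant = 66^2 - 4*400 = 2756
Largest eigenvalue of A^T A = (trace + sqrt(disc))/2 = 59.2488
||T|| = sqrt(59.2488) = 7.6973

7.6973


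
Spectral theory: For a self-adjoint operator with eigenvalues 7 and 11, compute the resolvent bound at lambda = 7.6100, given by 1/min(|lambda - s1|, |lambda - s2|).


dist(7.6100, {7, 11}) = min(|7.6100 - 7|, |7.6100 - 11|)
= min(0.6100, 3.3900) = 0.6100
Resolvent bound = 1/0.6100 = 1.6393

1.6393


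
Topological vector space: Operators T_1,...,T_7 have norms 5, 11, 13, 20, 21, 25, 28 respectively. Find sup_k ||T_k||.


By the Uniform Boundedness Principle, the supremum of norms is finite.
sup_k ||T_k|| = max(5, 11, 13, 20, 21, 25, 28) = 28

28


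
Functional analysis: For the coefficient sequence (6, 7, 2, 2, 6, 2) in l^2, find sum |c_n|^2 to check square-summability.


sum |c_n|^2 = 6^2 + 7^2 + 2^2 + 2^2 + 6^2 + 2^2
= 36 + 49 + 4 + 4 + 36 + 4
= 133

133


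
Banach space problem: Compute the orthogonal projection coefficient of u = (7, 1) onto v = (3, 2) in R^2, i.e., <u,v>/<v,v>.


Computing <u,v> = 7*3 + 1*2 = 23
Computing <v,v> = 3^2 + 2^2 = 13
Projection coefficient = 23/13 = 1.7692

1.7692


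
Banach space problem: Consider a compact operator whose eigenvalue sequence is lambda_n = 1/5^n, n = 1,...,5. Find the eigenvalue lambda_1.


The eigenvalue formula gives lambda_1 = 1/5^1
= 1/5
= 0.2000

0.2000


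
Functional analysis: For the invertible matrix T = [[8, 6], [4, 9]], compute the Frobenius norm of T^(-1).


det(T) = 8*9 - 6*4 = 48
T^(-1) = (1/48) * [[9, -6], [-4, 8]] = [[0.1875, -0.1250], [-0.0833, 0.1667]]
||T^(-1)||_F^2 = 0.1875^2 + (-0.1250)^2 + (-0.0833)^2 + 0.1667^2 = 0.0855
||T^(-1)||_F = sqrt(0.0855) = 0.2924

0.2924


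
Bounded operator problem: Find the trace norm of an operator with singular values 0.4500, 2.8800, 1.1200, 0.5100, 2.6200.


The nuclear norm is the sum of all singular values.
||T||_1 = 0.4500 + 2.8800 + 1.1200 + 0.5100 + 2.6200
= 7.5800

7.5800


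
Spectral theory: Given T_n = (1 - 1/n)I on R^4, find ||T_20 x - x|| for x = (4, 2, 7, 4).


T_20 x - x = (1 - 1/20)x - x = -x/20
||x|| = sqrt(85) = 9.2195
||T_20 x - x|| = ||x||/20 = 9.2195/20 = 0.4610

0.4610


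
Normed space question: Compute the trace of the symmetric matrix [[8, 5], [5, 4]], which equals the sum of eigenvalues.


For a self-adjoint (symmetric) matrix, the eigenvalues are real.
The sum of eigenvalues equals the trace of the matrix.
trace = 8 + 4 = 12

12


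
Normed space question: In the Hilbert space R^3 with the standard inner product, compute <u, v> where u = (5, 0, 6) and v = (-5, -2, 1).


Computing the standard inner product <u, v> = sum u_i * v_i
= 5*-5 + 0*-2 + 6*1
= -25 + 0 + 6
= -19

-19


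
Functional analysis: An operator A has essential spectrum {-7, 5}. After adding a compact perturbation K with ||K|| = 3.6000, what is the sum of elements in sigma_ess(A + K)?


By Weyl's theorem, the essential spectrum is invariant under compact perturbations.
sigma_ess(A + K) = sigma_ess(A) = {-7, 5}
Sum = -7 + 5 = -2

-2


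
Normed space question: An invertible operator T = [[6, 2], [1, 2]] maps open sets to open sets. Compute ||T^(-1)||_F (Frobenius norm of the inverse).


det(T) = 6*2 - 2*1 = 10
T^(-1) = (1/10) * [[2, -2], [-1, 6]] = [[0.2000, -0.2000], [-0.1000, 0.6000]]
||T^(-1)||_F^2 = 0.2000^2 + (-0.2000)^2 + (-0.1000)^2 + 0.6000^2 = 0.4500
||T^(-1)||_F = sqrt(0.4500) = 0.6708

0.6708


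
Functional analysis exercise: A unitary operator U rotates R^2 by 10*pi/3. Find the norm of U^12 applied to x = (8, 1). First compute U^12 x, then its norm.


U is a rotation by theta = 10*pi/3
U^12 = rotation by 12*theta = 120*pi/3 = 0*pi/3 (mod 2*pi)
cos(0*pi/3) = 1.0000, sin(0*pi/3) = 0.0000
U^12 x = (1.0000 * 8 - 0.0000 * 1, 0.0000 * 8 + 1.0000 * 1)
= (8.0000, 1.0000)
||U^12 x|| = sqrt(8.0000^2 + 1.0000^2) = sqrt(65.0000) = 8.0623

8.0623


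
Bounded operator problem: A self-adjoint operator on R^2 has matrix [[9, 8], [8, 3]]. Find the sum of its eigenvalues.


For a self-adjoint (symmetric) matrix, the eigenvalues are real.
The sum of eigenvalues equals the trace of the matrix.
trace = 9 + 3 = 12

12


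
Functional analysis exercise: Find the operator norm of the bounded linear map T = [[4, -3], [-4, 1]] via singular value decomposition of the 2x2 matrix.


A^T A = [[32, -16], [-16, 10]]
trace(A^T A) = 42, det(A^T A) = 64
discriminant = 42^2 - 4*64 = 1508
Largest eigenvalue of A^T A = (trace + sqrt(disc))/2 = 40.4165
||T|| = sqrt(40.4165) = 6.3574

6.3574
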